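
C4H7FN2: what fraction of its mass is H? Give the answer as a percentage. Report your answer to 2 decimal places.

Molar mass = 4(12.01) + 7(1.008) + 1(19.00) + 2(14.01) = 102.116 g/mol
Mass of H per mole = 7 × 1.008 = 7.056 g
% H = 7.056 / 102.116 × 100 = 6.91%

6.91%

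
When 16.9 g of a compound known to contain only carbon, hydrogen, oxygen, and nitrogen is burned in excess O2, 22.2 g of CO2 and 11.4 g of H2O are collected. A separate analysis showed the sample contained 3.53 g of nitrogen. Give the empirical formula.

mol C = 22.2 / 44.01 = 0.5044; mass C = 0.5044 × 12.01 = 6.058 g
mol H = 2 × (11.4 / 18.02) = 1.265; mass H = 1.265 × 1.008 = 1.275 g
mol N = 3.53 / 14.01 = 0.2520
mass O = 16.9 − (10.86) = 6.036 g → mol O = 0.3773
Divide by the smallest (0.252 mol N): C 2.002, H 5.022, N 1.000, O 1.497
×2: C 4.00, H 10.04, N 2.00, O 2.99 → C4H10N2O3

C4H10N2O3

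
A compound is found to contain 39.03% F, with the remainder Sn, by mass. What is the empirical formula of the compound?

Assume 100 g: 39.03 g F, 60.97 g Sn.
n(F) = 39.03/19.00 = 2.054, n(Sn) = 60.97/118.71 = 0.5136
Ratios (÷ 0.5136): F 4.000, Sn 1.000
→ F4Sn

F4Sn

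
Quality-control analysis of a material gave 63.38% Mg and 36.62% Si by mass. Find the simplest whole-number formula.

Assume 100 g: 63.38 g Mg, 36.62 g Si.
Moles — Mg: 63.38 / 24.31 = 2.607 mol; Si: 36.62 / 28.09 = 1.304 mol
Divide by the smallest (1.304 mol Si): Mg 2.000, Si 1.000
Ratio ≈ 2:1, so the empirical formula is Mg2Si

Mg2Si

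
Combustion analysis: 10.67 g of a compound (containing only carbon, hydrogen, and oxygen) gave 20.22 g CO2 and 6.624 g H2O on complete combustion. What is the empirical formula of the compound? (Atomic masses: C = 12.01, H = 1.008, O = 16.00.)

mol C = 20.22 / 44.01 = 0.4594; mass C = 0.4594 × 12.01 = 5.518 g
mol H = 2 × (6.624 / 18.02) = 0.7352; mass H = 0.7352 × 1.008 = 0.7411 g
mass O = 10.67 − (6.259) = 4.411 g → mol O = 0.2757
Ratios (÷ 0.2757): C 1.667, H 2.667, O 1.000
Scaling by 3: C 5.00, H 8.00, O 3.00 → C5H8O3

C5H8O3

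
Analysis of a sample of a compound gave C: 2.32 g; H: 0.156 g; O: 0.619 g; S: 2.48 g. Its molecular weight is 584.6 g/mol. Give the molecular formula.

C20H16O4S8

n(C) = 2.32/12.01 = 0.1932, n(H) = 0.156/1.008 = 0.1548, n(O) = 0.619/16.00 = 0.03869, n(S) = 2.48/32.07 = 0.07733
Smallest is O at 0.03869 mol; normalising gives C 4.993, H 4.000, O 1.000, S 1.999
≈ 5:4:1:2 → C5H4OS2
Empirical-formula mass = 144.22 g/mol
n = 584.6 / 144.22 = 4.05 ≈ 4
Molecular formula = (C5H4OS2)×4 = C20H16O4S8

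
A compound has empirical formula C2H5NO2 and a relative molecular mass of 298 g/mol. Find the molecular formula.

Empirical-formula mass = 75.07 g/mol
n = 298 / 75.07 = 3.97 ≈ 4
Molecular formula = (C2H5NO2)4 = C8H20N4O8

C8H20N4O8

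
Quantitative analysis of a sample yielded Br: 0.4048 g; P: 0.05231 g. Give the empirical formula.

Br3P

n(Br) = 0.4048/79.90 = 0.005066, n(P) = 0.05231/30.97 = 0.001689
Ratios (÷ 0.001689): Br 3.000, P 1.000
≈ 3:1 → Br3P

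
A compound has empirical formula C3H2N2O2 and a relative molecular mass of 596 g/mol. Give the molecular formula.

Empirical-formula mass = 98.07 g/mol
n = 596 / 98.07 = 6.08 ≈ 6
Molecular formula = (C3H2N2O2)6 = C18H12N12O12

C18H12N12O12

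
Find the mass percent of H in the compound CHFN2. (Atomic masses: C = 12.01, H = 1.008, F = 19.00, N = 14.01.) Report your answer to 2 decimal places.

Molar mass = 1(12.01) + 1(1.008) + 1(19.00) + 2(14.01) = 60.038 g/mol
Mass of H per mole = 1 × 1.008 = 1.008 g
% H = 1.008 / 60.038 × 100 = 1.68%

1.68%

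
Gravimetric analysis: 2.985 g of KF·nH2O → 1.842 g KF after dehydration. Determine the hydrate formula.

KF·2H2O

Mass of water lost = 2.985 − 1.842 = 1.143 g → 1.143 / 18.02 = 0.06343 mol H2O
Molar mass of KF = 58.10 g/mol → mol KF = 1.842 / 58.10 = 0.0317
n = 0.06343 / 0.0317 = 2.00 ≈ 2 → KF·2H2O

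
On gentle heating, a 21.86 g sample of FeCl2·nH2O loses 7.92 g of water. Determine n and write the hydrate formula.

Mass of anhydrous FeCl2 = 21.86 − 7.92 = 13.94 g
mol H2O = 7.92 / 18.02 = 0.4395
Molar mass of FeCl2 = 126.75 g/mol → mol FeCl2 = 13.94 / 126.75 = 0.11
n = 0.4395 / 0.11 = 4.00 ≈ 4 → FeCl2·4H2O

FeCl2·4H2O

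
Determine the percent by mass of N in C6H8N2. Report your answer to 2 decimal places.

25.91%

Molar mass = 6(12.01) + 8(1.008) + 2(14.01) = 108.144 g/mol
Mass of N per mole = 2 × 14.01 = 28.020 g
% N = 28.020 / 108.144 × 100 = 25.91%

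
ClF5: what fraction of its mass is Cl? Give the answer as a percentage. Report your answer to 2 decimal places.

Molar mass = 1(35.45) + 5(19.00) = 130.450 g/mol
Mass of Cl per mole = 1 × 35.45 = 35.450 g
% Cl = 35.450 / 130.450 × 100 = 27.18%

27.18%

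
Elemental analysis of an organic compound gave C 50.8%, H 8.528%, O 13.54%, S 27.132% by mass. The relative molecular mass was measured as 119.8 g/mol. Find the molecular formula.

C5H10OS

Assume 100 g: 50.8 g C, 8.528 g H, 13.54 g O, 27.132 g S.
n(C) = 50.8/12.01 = 4.23, n(H) = 8.528/1.008 = 8.46, n(O) = 13.54/16.00 = 0.8462, n(S) = 27.132/32.07 = 0.846
Divide by the smallest (0.846 mol S): C 5.000, H 10.000, O 1.000, S 1.000
Ratio ≈ 5:10:1:1, so the empirical formula is C5H10OS
Empirical-formula mass = 118.20 g/mol
n = 119.8 / 118.20 = 1.01 ≈ 1
Molecular formula = empirical formula = C5H10OS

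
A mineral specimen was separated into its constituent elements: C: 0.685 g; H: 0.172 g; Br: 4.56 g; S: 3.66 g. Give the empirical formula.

n(C) = 0.685/12.01 = 0.05704, n(H) = 0.172/1.008 = 0.1706, n(Br) = 4.56/79.90 = 0.05707, n(S) = 3.66/32.07 = 0.1141
Divide by the smallest (0.05704 mol C): C 1.000, H 2.992, Br 1.001, S 2.001
Ratio ≈ 1:3:1:2, so the empirical formula is CH3BrS2

CH3BrS2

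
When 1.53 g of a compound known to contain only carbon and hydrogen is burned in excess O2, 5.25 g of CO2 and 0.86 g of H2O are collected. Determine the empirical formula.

C5H4

mol C = 5.25 / 44.01 = 0.1193; mass C = 0.1193 × 12.01 = 1.433 g
mol H = 2 × (0.86 / 18.02) = 0.09545; mass H = 0.09545 × 1.008 = 0.09621 g
Ratios (÷ 0.09545): C 1.250, H 1.000
Multiply by 4: C 5.00, H 4.00 → C5H4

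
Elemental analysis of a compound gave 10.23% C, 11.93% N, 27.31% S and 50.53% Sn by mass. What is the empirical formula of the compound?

Assume 100 g: 10.23 g C, 11.93 g N, 27.31 g S, 50.53 g Sn.
n(C) = 10.23/12.01 = 0.8518, n(N) = 11.93/14.01 = 0.8515, n(S) = 27.31/32.07 = 0.8516, n(Sn) = 50.53/118.71 = 0.4257
Divide by the smallest (0.4257 mol Sn): C 2.001, N 2.001, S 2.001, Sn 1.000
Ratio ≈ 2:2:2:1, so the empirical formula is C2N2S2Sn

C2N2S2Sn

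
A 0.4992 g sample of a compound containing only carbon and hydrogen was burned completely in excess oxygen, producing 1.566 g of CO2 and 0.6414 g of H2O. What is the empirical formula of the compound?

mol C = 1.566 / 44.01 = 0.03558; mass C = 0.03558 × 12.01 = 0.4273 g
mol H = 2 × (0.6414 / 18.02) = 0.07119; mass H = 0.07119 × 1.008 = 0.07176 g
Smallest is C at 0.03558 mol; normalising gives C 1.000, H 2.001
→ CH2

CH2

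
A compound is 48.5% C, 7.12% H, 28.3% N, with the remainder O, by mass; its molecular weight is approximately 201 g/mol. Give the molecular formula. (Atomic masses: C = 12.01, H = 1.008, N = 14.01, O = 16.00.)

C8H14N4O2

Assume 100 g: 48.5 g C, 7.12 g H, 28.3 g N, 16.08 g O.
C: 48.5 g ÷ 12.01 g/mol = 4.038 mol
H: 7.12 g ÷ 1.008 g/mol = 7.063 mol
N: 28.3 g ÷ 14.01 g/mol = 2.02 mol
O: 16.08 g ÷ 16.00 g/mol = 1.005 mol
Ratios (÷ 1.005): C 4.018, H 7.028, N 2.010, O 1.000
Ratio ≈ 4:7:2:1, so the empirical formula is C4H7N2O
Empirical-formula mass = 99.12 g/mol
n = 201 / 99.12 = 2.03 ≈ 2
Molecular formula = (C4H7N2O)×2 = C8H14N4O2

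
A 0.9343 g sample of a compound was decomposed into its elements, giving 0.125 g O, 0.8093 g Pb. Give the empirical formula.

O: 0.125 g ÷ 16.00 g/mol = 0.007812 mol
Pb: 0.8093 g ÷ 207.2 g/mol = 0.003906 mol
Smallest is Pb at 0.003906 mol; normalising gives O 2.000, Pb 1.000
≈ 2:1 → O2Pb

O2Pb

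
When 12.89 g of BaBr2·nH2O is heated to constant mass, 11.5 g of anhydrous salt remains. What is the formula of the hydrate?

BaBr2·2H2O

Mass of water lost = 12.89 − 11.5 = 1.39 g → 1.39 / 18.02 = 0.07714 mol H2O
Molar mass of BaBr2 = 297.13 g/mol → mol BaBr2 = 11.5 / 297.13 = 0.0387
n = 0.07714 / 0.0387 = 1.99 ≈ 2 → BaBr2·2H2O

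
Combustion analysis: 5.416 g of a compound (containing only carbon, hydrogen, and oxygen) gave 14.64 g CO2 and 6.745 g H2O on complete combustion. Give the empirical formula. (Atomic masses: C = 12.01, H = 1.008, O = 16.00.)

mol C = 14.64 / 44.01 = 0.3327; mass C = 0.3327 × 12.01 = 3.995 g
mol H = 2 × (6.745 / 18.02) = 0.7486; mass H = 0.7486 × 1.008 = 0.7546 g
mass O = 5.416 − (4.750) = 0.6663 g → mol O = 0.04164
Divide by the smallest (0.04164 mol O): C 7.989, H 17.978, O 1.000
→ C8H18O

C8H18O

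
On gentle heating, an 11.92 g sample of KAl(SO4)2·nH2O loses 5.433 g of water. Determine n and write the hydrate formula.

KAl(SO4)2·12H2O

Mass of anhydrous KAl(SO4)2 = 11.92 − 5.433 = 6.487 g
mol H2O = 5.433 / 18.02 = 0.3015
Molar mass of KAl(SO4)2 = 258.22 g/mol → mol KAl(SO4)2 = 6.487 / 258.22 = 0.02512
n = 0.3015 / 0.02512 = 12.00 ≈ 12 → KAl(SO4)2·12H2O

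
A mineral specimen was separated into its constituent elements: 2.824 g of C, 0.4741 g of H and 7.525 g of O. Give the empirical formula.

Moles — C: 2.824 / 12.01 = 0.2351 mol; H: 0.4741 / 1.008 = 0.4703 mol; O: 7.525 / 16.00 = 0.4703 mol
Divide by the smallest (0.2351 mol C): C 1.000, H 2.000, O 2.000
Ratio ≈ 1:2:2, so the empirical formula is CH2O2

CH2O2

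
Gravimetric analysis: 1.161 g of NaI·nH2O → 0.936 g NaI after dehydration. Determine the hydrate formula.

Mass of water lost = 1.161 − 0.936 = 0.225 g → 0.225 / 18.02 = 0.01249 mol H2O
Molar mass of NaI = 149.89 g/mol → mol NaI = 0.936 / 149.89 = 0.006245
n = 0.01249 / 0.006245 = 2.00 ≈ 2 → NaI·2H2O

NaI·2H2O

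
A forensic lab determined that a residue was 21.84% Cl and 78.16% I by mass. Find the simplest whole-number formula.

ClI

Assume 100 g: 21.84 g Cl, 78.16 g I.
Cl: 21.84 g ÷ 35.45 g/mol = 0.6161 mol
I: 78.16 g ÷ 126.90 g/mol = 0.6159 mol
Divide by the smallest (0.6159 mol I): Cl 1.000, I 1.000
≈ 1:1 → ClI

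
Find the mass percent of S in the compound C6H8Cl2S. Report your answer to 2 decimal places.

17.52%

Molar mass = 6(12.01) + 8(1.008) + 2(35.45) + 1(32.07) = 183.094 g/mol
Mass of S per mole = 1 × 32.07 = 32.070 g
% S = 32.070 / 183.094 × 100 = 17.52%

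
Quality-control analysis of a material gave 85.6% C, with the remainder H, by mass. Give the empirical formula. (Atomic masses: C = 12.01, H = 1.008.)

CH2

Assume 100 g: 85.6 g C, 14.4 g H.
Moles — C: 85.6 / 12.01 = 7.127 mol; H: 14.4 / 1.008 = 14.29 mol
Ratios (÷ 7.127): C 1.000, H 2.004
≈ 1:2 → CH2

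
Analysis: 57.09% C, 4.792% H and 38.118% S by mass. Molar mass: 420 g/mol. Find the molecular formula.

Assume 100 g: 57.09 g C, 4.792 g H, 38.118 g S.
C: 57.09 g ÷ 12.01 g/mol = 4.754 mol
H: 4.792 g ÷ 1.008 g/mol = 4.754 mol
S: 38.118 g ÷ 32.07 g/mol = 1.189 mol
Ratios (÷ 1.189): C 3.999, H 4.000, S 1.000
Ratio ≈ 4:4:1, so the empirical formula is C4H4S
Empirical-formula mass = 84.14 g/mol
n = 420 / 84.14 = 4.99 ≈ 5
Molecular formula = (C4H4S)×5 = C20H20S5

C20H20S5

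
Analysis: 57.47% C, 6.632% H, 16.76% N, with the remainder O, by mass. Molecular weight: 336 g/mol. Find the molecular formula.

Assume 100 g: 57.47 g C, 6.632 g H, 16.76 g N, 19.138 g O.
Moles — C: 57.47 / 12.01 = 4.785 mol; H: 6.632 / 1.008 = 6.579 mol; N: 16.76 / 14.01 = 1.196 mol; O: 19.138 / 16.00 = 1.196 mol
Divide by the smallest (1.196 mol O): C 4.001, H 5.501, N 1.000, O 1.000
×2: C 8.00, H 11.00, N 2.00, O 2.00 → C8H11N2O2
Empirical-formula mass = 167.19 g/mol
n = 336 / 167.19 = 2.01 ≈ 2
Molecular formula = (C8H11N2O2)×2 = C16H22N4O4

C16H22N4O4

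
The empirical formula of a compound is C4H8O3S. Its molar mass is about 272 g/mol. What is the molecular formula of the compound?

Empirical-formula mass = 136.17 g/mol
n = 272 / 136.17 = 2.00 ≈ 2
Molecular formula = (C4H8O3S)2 = C8H16O6S2

C8H16O6S2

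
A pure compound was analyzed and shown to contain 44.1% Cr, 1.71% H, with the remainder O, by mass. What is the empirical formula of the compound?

CrH2O4

Assume 100 g: 44.1 g Cr, 1.71 g H, 54.19 g O.
n(Cr) = 44.1/52.00 = 0.8481, n(H) = 1.71/1.008 = 1.696, n(O) = 54.19/16.00 = 3.387
Ratios (÷ 0.8481): Cr 1.000, H 2.000, O 3.994
≈ 1:2:4 → CrH2O4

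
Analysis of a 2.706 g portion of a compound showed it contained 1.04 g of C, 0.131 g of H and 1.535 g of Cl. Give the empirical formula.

C2H3Cl

Moles — C: 1.04 / 12.01 = 0.08659 mol; H: 0.131 / 1.008 = 0.13 mol; Cl: 1.535 / 35.45 = 0.0433 mol
Smallest is Cl at 0.0433 mol; normalising gives C 2.000, H 3.001, Cl 1.000
Ratio ≈ 2:3:1, so the empirical formula is C2H3Cl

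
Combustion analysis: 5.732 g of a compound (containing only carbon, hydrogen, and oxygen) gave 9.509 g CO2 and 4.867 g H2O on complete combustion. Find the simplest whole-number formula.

mol C = 9.509 / 44.01 = 0.2161; mass C = 0.2161 × 12.01 = 2.595 g
mol H = 2 × (4.867 / 18.02) = 0.5402; mass H = 0.5402 × 1.008 = 0.5445 g
mass O = 5.732 − (3.139) = 2.593 g → mol O = 0.1620
Divide by the smallest (0.162 mol O): C 1.333, H 3.334, O 1.000
Scaling by 3: C 4.00, H 10.00, O 3.00 → C4H10O3

C4H10O3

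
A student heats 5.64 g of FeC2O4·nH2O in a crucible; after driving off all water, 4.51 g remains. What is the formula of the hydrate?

Mass of water lost = 5.64 − 4.51 = 1.13 g → 1.13 / 18.02 = 0.06271 mol H2O
Molar mass of FeC2O4 = 143.87 g/mol → mol FeC2O4 = 4.51 / 143.87 = 0.03135
n = 0.06271 / 0.03135 = 2.00 ≈ 2 → FeC2O4·2H2O

FeC2O4·2H2O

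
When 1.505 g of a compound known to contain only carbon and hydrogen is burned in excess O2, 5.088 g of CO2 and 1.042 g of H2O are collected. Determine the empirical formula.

mol C = 5.088 / 44.01 = 0.1156; mass C = 0.1156 × 12.01 = 1.388 g
mol H = 2 × (1.042 / 18.02) = 0.1156; mass H = 0.1156 × 1.008 = 0.1166 g
Ratios (÷ 0.1156): C 1.000, H 1.000
Ratio ≈ 1:1, so the empirical formula is CH

CH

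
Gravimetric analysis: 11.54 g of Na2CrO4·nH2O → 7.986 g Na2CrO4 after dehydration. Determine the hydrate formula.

Mass of water lost = 11.54 − 7.986 = 3.554 g → 3.554 / 18.02 = 0.1972 mol H2O
Molar mass of Na2CrO4 = 161.98 g/mol → mol Na2CrO4 = 7.986 / 161.98 = 0.0493
n = 0.1972 / 0.0493 = 4.00 ≈ 4 → Na2CrO4·4H2O

Na2CrO4·4H2O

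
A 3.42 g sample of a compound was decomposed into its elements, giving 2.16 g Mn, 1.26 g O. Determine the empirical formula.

Mn: 2.16 g ÷ 54.94 g/mol = 0.03932 mol
O: 1.26 g ÷ 16.00 g/mol = 0.07875 mol
Divide by the smallest (0.03932 mol Mn): Mn 1.000, O 2.003
→ MnO2

MnO2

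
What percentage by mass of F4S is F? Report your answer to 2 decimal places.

Molar mass = 4(19.00) + 1(32.07) = 108.070 g/mol
Mass of F per mole = 4 × 19.00 = 76.000 g
% F = 76.000 / 108.070 × 100 = 70.32%

70.32%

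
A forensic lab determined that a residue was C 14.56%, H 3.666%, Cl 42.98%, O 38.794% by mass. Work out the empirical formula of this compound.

Assume 100 g: 14.56 g C, 3.666 g H, 42.98 g Cl, 38.794 g O.
C: 14.56 g ÷ 12.01 g/mol = 1.212 mol
H: 3.666 g ÷ 1.008 g/mol = 3.637 mol
Cl: 42.98 g ÷ 35.45 g/mol = 1.212 mol
O: 38.794 g ÷ 16.00 g/mol = 2.425 mol
Divide by the smallest (1.212 mol C): C 1.000, H 3.000, Cl 1.000, O 2.000
≈ 1:3:1:2 → CH3ClO2

CH3ClO2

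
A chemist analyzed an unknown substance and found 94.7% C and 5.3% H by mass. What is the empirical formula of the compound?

C3H2

Assume 100 g: 94.7 g C, 5.3 g H.
Moles — C: 94.7 / 12.01 = 7.885 mol; H: 5.3 / 1.008 = 5.258 mol
Ratios (÷ 5.258): C 1.500, H 1.000
Scaling by 2: C 3.00, H 2.00 → C3H2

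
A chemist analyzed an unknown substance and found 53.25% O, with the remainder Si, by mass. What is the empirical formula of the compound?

Assume 100 g: 53.25 g O, 46.75 g Si.
Moles — O: 53.25 / 16.00 = 3.328 mol; Si: 46.75 / 28.09 = 1.664 mol
Smallest is Si at 1.664 mol; normalising gives O 2.000, Si 1.000
→ O2Si

O2Si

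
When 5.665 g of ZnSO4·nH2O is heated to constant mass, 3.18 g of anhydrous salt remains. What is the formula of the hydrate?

ZnSO4·7H2O

Mass of water lost = 5.665 − 3.18 = 2.485 g → 2.485 / 18.02 = 0.1379 mol H2O
Molar mass of ZnSO4 = 161.45 g/mol → mol ZnSO4 = 3.18 / 161.45 = 0.0197
n = 0.1379 / 0.0197 = 7.00 ≈ 7 → ZnSO4·7H2O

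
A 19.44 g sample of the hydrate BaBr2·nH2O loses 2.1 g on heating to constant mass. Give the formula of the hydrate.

BaBr2·2H2O

Mass of anhydrous BaBr2 = 19.44 − 2.1 = 17.34 g
mol H2O = 2.1 / 18.02 = 0.1165
Molar mass of BaBr2 = 297.13 g/mol → mol BaBr2 = 17.34 / 297.13 = 0.05836
n = 0.1165 / 0.05836 = 2.00 ≈ 2 → BaBr2·2H2O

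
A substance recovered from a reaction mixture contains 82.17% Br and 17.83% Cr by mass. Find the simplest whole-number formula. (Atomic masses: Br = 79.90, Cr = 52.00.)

Assume 100 g: 82.17 g Br, 17.83 g Cr.
Moles — Br: 82.17 / 79.90 = 1.028 mol; Cr: 17.83 / 52.00 = 0.3429 mol
Ratios (÷ 0.3429): Br 2.999, Cr 1.000
→ Br3Cr

Br3Cr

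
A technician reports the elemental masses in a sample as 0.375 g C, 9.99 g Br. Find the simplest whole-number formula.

n(C) = 0.375/12.01 = 0.03122, n(Br) = 9.99/79.90 = 0.125
Divide by the smallest (0.03122 mol C): C 1.000, Br 4.004
≈ 1:4 → CBr4

CBr4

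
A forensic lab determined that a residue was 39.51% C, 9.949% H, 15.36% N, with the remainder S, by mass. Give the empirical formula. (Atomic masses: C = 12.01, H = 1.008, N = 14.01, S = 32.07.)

C3H9NS

Assume 100 g: 39.51 g C, 9.949 g H, 15.36 g N, 35.181 g S.
n(C) = 39.51/12.01 = 3.29, n(H) = 9.949/1.008 = 9.87, n(N) = 15.36/14.01 = 1.096, n(S) = 35.181/32.07 = 1.097
Divide by the smallest (1.096 mol N): C 3.001, H 9.003, N 1.000, S 1.001
→ C3H9NS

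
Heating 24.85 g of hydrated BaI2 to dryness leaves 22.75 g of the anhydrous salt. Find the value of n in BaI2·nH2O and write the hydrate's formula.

BaI2·2H2O

Mass of water lost = 24.85 − 22.75 = 2.1 g → 2.1 / 18.02 = 0.1165 mol H2O
Molar mass of BaI2 = 391.13 g/mol → mol BaI2 = 22.75 / 391.13 = 0.05816
n = 0.1165 / 0.05816 = 2.00 ≈ 2 → BaI2·2H2O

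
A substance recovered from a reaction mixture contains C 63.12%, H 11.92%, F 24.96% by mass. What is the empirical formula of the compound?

Assume 100 g: 63.12 g C, 11.92 g H, 24.96 g F.
Moles — C: 63.12 / 12.01 = 5.256 mol; H: 11.92 / 1.008 = 11.83 mol; F: 24.96 / 19.00 = 1.314 mol
Ratios (÷ 1.314): C 4.001, H 9.002, F 1.000
≈ 4:9:1 → C4H9F

C4H9F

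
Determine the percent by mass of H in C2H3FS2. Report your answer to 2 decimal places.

Molar mass = 2(12.01) + 3(1.008) + 1(19.00) + 2(32.07) = 110.184 g/mol
Mass of H per mole = 3 × 1.008 = 3.024 g
% H = 3.024 / 110.184 × 100 = 2.74%

2.74%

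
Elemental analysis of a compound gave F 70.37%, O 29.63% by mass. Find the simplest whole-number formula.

Assume 100 g: 70.37 g F, 29.63 g O.
n(F) = 70.37/19.00 = 3.704, n(O) = 29.63/16.00 = 1.852
Divide by the smallest (1.852 mol O): F 2.000, O 1.000
→ F2O

F2O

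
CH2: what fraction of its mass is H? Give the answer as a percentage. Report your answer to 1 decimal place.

14.4%

Molar mass = 1(12.01) + 2(1.008) = 14.026 g/mol
Mass of H per mole = 2 × 1.008 = 2.016 g
% H = 2.016 / 14.026 × 100 = 14.4%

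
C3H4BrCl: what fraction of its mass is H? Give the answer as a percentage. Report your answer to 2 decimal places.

Molar mass = 3(12.01) + 4(1.008) + 1(79.90) + 1(35.45) = 155.412 g/mol
Mass of H per mole = 4 × 1.008 = 4.032 g
% H = 4.032 / 155.412 × 100 = 2.59%

2.59%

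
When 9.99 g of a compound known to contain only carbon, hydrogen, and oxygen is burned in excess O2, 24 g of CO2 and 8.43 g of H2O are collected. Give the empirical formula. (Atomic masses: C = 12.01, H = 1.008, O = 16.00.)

C7H12O2

mol C = 24 / 44.01 = 0.5453; mass C = 0.5453 × 12.01 = 6.549 g
mol H = 2 × (8.43 / 18.02) = 0.9356; mass H = 0.9356 × 1.008 = 0.9431 g
mass O = 9.99 − (7.493) = 2.497 g → mol O = 0.1561
Ratios (÷ 0.1561): C 3.494, H 5.994, O 1.000
Multiply by 2: C 6.99, H 11.99, O 2.00 → C7H12O2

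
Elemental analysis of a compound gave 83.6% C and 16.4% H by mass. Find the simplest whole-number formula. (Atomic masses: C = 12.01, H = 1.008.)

C3H7

Assume 100 g: 83.6 g C, 16.4 g H.
n(C) = 83.6/12.01 = 6.961, n(H) = 16.4/1.008 = 16.27
Smallest is C at 6.961 mol; normalising gives C 1.000, H 2.337
Multiply by 3: C 3.00, H 7.01 → C3H7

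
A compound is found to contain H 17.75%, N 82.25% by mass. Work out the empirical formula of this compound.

Assume 100 g: 17.75 g H, 82.25 g N.
Moles — H: 17.75 / 1.008 = 17.61 mol; N: 82.25 / 14.01 = 5.871 mol
Ratios (÷ 5.871): H 2.999, N 1.000
Ratio ≈ 3:1, so the empirical formula is H3N

H3N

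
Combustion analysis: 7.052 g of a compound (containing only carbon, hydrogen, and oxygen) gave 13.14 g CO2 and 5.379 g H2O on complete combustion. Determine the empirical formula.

mol C = 13.14 / 44.01 = 0.2986; mass C = 0.2986 × 12.01 = 3.586 g
mol H = 2 × (5.379 / 18.02) = 0.5970; mass H = 0.5970 × 1.008 = 0.6018 g
mass O = 7.052 − (4.188) = 2.864 g → mol O = 0.1790
Divide by the smallest (0.179 mol O): C 1.668, H 3.335, O 1.000
×3: C 5.00, H 10.00, O 3.00 → C5H10O3

C5H10O3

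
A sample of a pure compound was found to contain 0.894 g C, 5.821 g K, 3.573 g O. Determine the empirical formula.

CK2O3

n(C) = 0.894/12.01 = 0.07444, n(K) = 5.821/39.10 = 0.1489, n(O) = 3.573/16.00 = 0.2233
Divide by the smallest (0.07444 mol C): C 1.000, K 2.000, O 3.000
Ratio ≈ 1:2:3, so the empirical formula is CK2O3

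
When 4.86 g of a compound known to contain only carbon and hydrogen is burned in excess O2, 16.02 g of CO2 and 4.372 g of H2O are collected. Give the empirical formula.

mol C = 16.02 / 44.01 = 0.3640; mass C = 0.3640 × 12.01 = 4.372 g
mol H = 2 × (4.372 / 18.02) = 0.4852; mass H = 0.4852 × 1.008 = 0.4891 g
Ratios (÷ 0.364): C 1.000, H 1.333
×3: C 3.00, H 4.00 → C3H4

C3H4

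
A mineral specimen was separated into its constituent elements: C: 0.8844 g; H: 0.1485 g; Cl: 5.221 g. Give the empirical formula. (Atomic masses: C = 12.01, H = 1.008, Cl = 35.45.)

CH2Cl2

C: 0.8844 g ÷ 12.01 g/mol = 0.07364 mol
H: 0.1485 g ÷ 1.008 g/mol = 0.1473 mol
Cl: 5.221 g ÷ 35.45 g/mol = 0.1473 mol
Smallest is C at 0.07364 mol; normalising gives C 1.000, H 2.001, Cl 2.000
→ CH2Cl2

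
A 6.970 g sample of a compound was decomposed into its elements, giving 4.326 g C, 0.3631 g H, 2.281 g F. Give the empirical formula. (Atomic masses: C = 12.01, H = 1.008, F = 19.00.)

C3H3F

C: 4.326 g ÷ 12.01 g/mol = 0.3602 mol
H: 0.3631 g ÷ 1.008 g/mol = 0.3602 mol
F: 2.281 g ÷ 19.00 g/mol = 0.1201 mol
Divide by the smallest (0.1201 mol F): C 3.000, H 3.001, F 1.000
≈ 3:3:1 → C3H3F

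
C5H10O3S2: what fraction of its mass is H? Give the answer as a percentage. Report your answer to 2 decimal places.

5.53%

Molar mass = 5(12.01) + 10(1.008) + 3(16.00) + 2(32.07) = 182.270 g/mol
Mass of H per mole = 10 × 1.008 = 10.080 g
% H = 10.080 / 182.270 × 100 = 5.53%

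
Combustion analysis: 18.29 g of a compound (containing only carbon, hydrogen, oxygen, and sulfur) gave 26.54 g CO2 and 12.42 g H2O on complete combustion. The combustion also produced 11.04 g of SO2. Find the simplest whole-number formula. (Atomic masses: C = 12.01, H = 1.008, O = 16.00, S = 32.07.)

mol C = 26.54 / 44.01 = 0.6030; mass C = 0.6030 × 12.01 = 7.243 g
mol H = 2 × (12.42 / 18.02) = 1.378; mass H = 1.378 × 1.008 = 1.389 g
mol S = 11.04 / 64.07 = 0.1723; mass S = 5.526 g
mass O = 18.29 − (14.16) = 4.132 g → mol O = 0.2582
Smallest is S at 0.1723 mol; normalising gives C 3.500, H 8.000, O 1.499, S 1.000
×2: C 7.00, H 16.00, O 3.00, S 2.00 → C7H16O3S2

C7H16O3S2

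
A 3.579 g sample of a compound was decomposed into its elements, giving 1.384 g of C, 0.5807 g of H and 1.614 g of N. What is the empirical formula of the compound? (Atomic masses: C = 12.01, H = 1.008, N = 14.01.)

C: 1.384 g ÷ 12.01 g/mol = 0.1152 mol
H: 0.5807 g ÷ 1.008 g/mol = 0.5761 mol
N: 1.614 g ÷ 14.01 g/mol = 0.1152 mol
Divide by the smallest (0.1152 mol N): C 1.000, H 5.001, N 1.000
Ratio ≈ 1:5:1, so the empirical formula is CH5N

CH5N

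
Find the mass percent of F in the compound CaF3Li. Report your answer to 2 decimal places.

54.80%

Molar mass = 1(40.08) + 3(19.00) + 1(6.94) = 104.020 g/mol
Mass of F per mole = 3 × 19.00 = 57.000 g
% F = 57.000 / 104.020 × 100 = 54.80%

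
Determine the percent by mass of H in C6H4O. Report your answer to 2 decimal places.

Molar mass = 6(12.01) + 4(1.008) + 1(16.00) = 92.092 g/mol
Mass of H per mole = 4 × 1.008 = 4.032 g
% H = 4.032 / 92.092 × 100 = 4.38%

4.38%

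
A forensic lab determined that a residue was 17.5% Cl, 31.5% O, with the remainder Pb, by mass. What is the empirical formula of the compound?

Assume 100 g: 17.5 g Cl, 31.5 g O, 51 g Pb.
n(Cl) = 17.5/35.45 = 0.4937, n(O) = 31.5/16.00 = 1.969, n(Pb) = 51/207.2 = 0.2461
Divide by the smallest (0.2461 mol Pb): Cl 2.006, O 7.999, Pb 1.000
≈ 2:8:1 → Cl2O8Pb

Cl2O8Pb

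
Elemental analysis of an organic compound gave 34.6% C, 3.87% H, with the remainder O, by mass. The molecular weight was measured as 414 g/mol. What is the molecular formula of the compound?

C12H16O16

Assume 100 g: 34.6 g C, 3.87 g H, 61.53 g O.
C: 34.6 g ÷ 12.01 g/mol = 2.881 mol
H: 3.87 g ÷ 1.008 g/mol = 3.839 mol
O: 61.53 g ÷ 16.00 g/mol = 3.846 mol
Divide by the smallest (2.881 mol C): C 1.000, H 1.333, O 1.335
×3: C 3.00, H 4.00, O 4.00 → C3H4O4
Empirical-formula mass = 104.06 g/mol
n = 414 / 104.06 = 3.98 ≈ 4
Molecular formula = (C3H4O4)×4 = C12H16O16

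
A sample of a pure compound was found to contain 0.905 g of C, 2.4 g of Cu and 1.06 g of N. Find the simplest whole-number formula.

Moles — C: 0.905 / 12.01 = 0.07535 mol; Cu: 2.4 / 63.55 = 0.03777 mol; N: 1.06 / 14.01 = 0.07566 mol
Ratios (÷ 0.03777): C 1.995, Cu 1.000, N 2.003
→ C2CuN2

C2CuN2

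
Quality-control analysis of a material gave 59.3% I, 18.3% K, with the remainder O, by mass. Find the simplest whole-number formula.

IKO3

Assume 100 g: 59.3 g I, 18.3 g K, 22.4 g O.
I: 59.3 g ÷ 126.90 g/mol = 0.4673 mol
K: 18.3 g ÷ 39.10 g/mol = 0.468 mol
O: 22.4 g ÷ 16.00 g/mol = 1.4 mol
Divide by the smallest (0.4673 mol I): I 1.000, K 1.002, O 2.996
→ IKO3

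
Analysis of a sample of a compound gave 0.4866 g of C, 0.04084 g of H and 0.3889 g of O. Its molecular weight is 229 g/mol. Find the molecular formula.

C10H10O6

C: 0.4866 g ÷ 12.01 g/mol = 0.04052 mol
H: 0.04084 g ÷ 1.008 g/mol = 0.04052 mol
O: 0.3889 g ÷ 16.00 g/mol = 0.02431 mol
Ratios (÷ 0.02431): C 1.667, H 1.667, O 1.000
×3: C 5.00, H 5.00, O 3.00 → C5H5O3
Empirical-formula mass = 113.09 g/mol
n = 229 / 113.09 = 2.02 ≈ 2
Molecular formula = (C5H5O3)×2 = C10H10O6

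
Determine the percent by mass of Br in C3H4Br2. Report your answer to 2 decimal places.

79.96%

Molar mass = 3(12.01) + 4(1.008) + 2(79.90) = 199.862 g/mol
Mass of Br per mole = 2 × 79.90 = 159.800 g
% Br = 159.800 / 199.862 × 100 = 79.96%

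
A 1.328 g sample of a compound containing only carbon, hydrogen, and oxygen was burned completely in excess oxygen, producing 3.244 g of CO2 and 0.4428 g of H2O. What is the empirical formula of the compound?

mol C = 3.244 / 44.01 = 0.07371; mass C = 0.07371 × 12.01 = 0.8853 g
mol H = 2 × (0.4428 / 18.02) = 0.04915; mass H = 0.04915 × 1.008 = 0.04954 g
mass O = 1.328 − (0.9348) = 0.3932 g → mol O = 0.02457
Divide by the smallest (0.02457 mol O): C 2.999, H 2.000, O 1.000
≈ 3:2:1 → C3H2O

C3H2O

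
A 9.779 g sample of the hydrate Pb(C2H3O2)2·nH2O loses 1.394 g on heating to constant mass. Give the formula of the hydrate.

Pb(C2H3O2)2·3H2O

Mass of anhydrous Pb(C2H3O2)2 = 9.779 − 1.394 = 8.385 g
mol H2O = 1.394 / 18.02 = 0.07736
Molar mass of Pb(C2H3O2)2 = 325.29 g/mol → mol Pb(C2H3O2)2 = 8.385 / 325.29 = 0.02578
n = 0.07736 / 0.02578 = 3.00 ≈ 3 → Pb(C2H3O2)2·3H2O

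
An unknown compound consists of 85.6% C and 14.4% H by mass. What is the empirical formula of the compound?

Assume 100 g: 85.6 g C, 14.4 g H.
n(C) = 85.6/12.01 = 7.127, n(H) = 14.4/1.008 = 14.29
Smallest is C at 7.127 mol; normalising gives C 1.000, H 2.004
Ratio ≈ 1:2, so the empirical formula is CH2

CH2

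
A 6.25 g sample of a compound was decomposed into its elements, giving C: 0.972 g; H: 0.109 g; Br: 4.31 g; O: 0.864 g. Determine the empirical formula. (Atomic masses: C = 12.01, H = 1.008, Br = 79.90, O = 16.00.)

C3H4Br2O2

Moles — C: 0.972 / 12.01 = 0.08093 mol; H: 0.109 / 1.008 = 0.1081 mol; Br: 4.31 / 79.90 = 0.05394 mol; O: 0.864 / 16.00 = 0.054 mol
Ratios (÷ 0.05394): C 1.500, H 2.005, Br 1.000, O 1.001
Multiply by 2: C 3.00, H 4.01, Br 2.00, O 2.00 → C3H4Br2O2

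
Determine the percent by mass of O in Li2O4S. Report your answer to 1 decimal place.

58.2%

Molar mass = 2(6.94) + 4(16.00) + 1(32.07) = 109.950 g/mol
Mass of O per mole = 4 × 16.00 = 64.000 g
% O = 64.000 / 109.950 × 100 = 58.2%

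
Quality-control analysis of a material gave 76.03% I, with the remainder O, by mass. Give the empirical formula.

Assume 100 g: 76.03 g I, 23.97 g O.
I: 76.03 g ÷ 126.90 g/mol = 0.5991 mol
O: 23.97 g ÷ 16.00 g/mol = 1.498 mol
Smallest is I at 0.5991 mol; normalising gives I 1.000, O 2.500
×2: I 2.00, O 5.00 → I2O5

I2O5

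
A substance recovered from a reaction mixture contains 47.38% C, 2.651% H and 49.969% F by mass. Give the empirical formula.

C3H2F2

Assume 100 g: 47.38 g C, 2.651 g H, 49.969 g F.
C: 47.38 g ÷ 12.01 g/mol = 3.945 mol
H: 2.651 g ÷ 1.008 g/mol = 2.63 mol
F: 49.969 g ÷ 19.00 g/mol = 2.63 mol
Divide by the smallest (2.63 mol F): C 1.500, H 1.000, F 1.000
Multiply by 2: C 3.00, H 2.00, F 2.00 → C3H2F2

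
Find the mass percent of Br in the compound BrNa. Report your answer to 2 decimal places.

77.66%

Molar mass = 1(79.90) + 1(22.99) = 102.890 g/mol
Mass of Br per mole = 1 × 79.90 = 79.900 g
% Br = 79.900 / 102.890 × 100 = 77.66%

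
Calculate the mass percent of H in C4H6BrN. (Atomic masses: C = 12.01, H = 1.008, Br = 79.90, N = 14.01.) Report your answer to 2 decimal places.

Molar mass = 4(12.01) + 6(1.008) + 1(79.90) + 1(14.01) = 147.998 g/mol
Mass of H per mole = 6 × 1.008 = 6.048 g
% H = 6.048 / 147.998 × 100 = 4.09%

4.09%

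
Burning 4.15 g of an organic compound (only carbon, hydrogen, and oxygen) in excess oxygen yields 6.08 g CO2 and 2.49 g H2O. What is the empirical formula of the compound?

mol C = 6.08 / 44.01 = 0.1382; mass C = 0.1382 × 12.01 = 1.659 g
mol H = 2 × (2.49 / 18.02) = 0.2764; mass H = 0.2764 × 1.008 = 0.2786 g
mass O = 4.15 − (1.938) = 2.212 g → mol O = 0.1383
Smallest is C at 0.1382 mol; normalising gives C 1.000, H 2.000, O 1.001
Ratio ≈ 1:2:1, so the empirical formula is CH2O

CH2O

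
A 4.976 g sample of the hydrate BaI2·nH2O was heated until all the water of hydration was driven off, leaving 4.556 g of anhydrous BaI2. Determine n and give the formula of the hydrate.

Mass of water lost = 4.976 − 4.556 = 0.42 g → 0.42 / 18.02 = 0.02331 mol H2O
Molar mass of BaI2 = 391.13 g/mol → mol BaI2 = 4.556 / 391.13 = 0.01165
n = 0.02331 / 0.01165 = 2.00 ≈ 2 → BaI2·2H2O

BaI2·2H2O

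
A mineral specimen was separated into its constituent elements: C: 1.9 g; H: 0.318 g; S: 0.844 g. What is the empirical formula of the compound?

C6H12S

n(C) = 1.9/12.01 = 0.1582, n(H) = 0.318/1.008 = 0.3155, n(S) = 0.844/32.07 = 0.02632
Smallest is S at 0.02632 mol; normalising gives C 6.011, H 11.987, S 1.000
→ C6H12S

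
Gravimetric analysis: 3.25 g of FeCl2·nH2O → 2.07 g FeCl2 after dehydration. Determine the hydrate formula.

Mass of water lost = 3.25 − 2.07 = 1.18 g → 1.18 / 18.02 = 0.06548 mol H2O
Molar mass of FeCl2 = 126.75 g/mol → mol FeCl2 = 2.07 / 126.75 = 0.01633
n = 0.06548 / 0.01633 = 4.01 ≈ 4 → FeCl2·4H2O

FeCl2·4H2O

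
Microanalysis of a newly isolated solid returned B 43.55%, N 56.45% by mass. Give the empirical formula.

Assume 100 g: 43.55 g B, 56.45 g N.
n(B) = 43.55/10.81 = 4.029, n(N) = 56.45/14.01 = 4.029
Divide by the smallest (4.029 mol B): B 1.000, N 1.000
→ BN

BN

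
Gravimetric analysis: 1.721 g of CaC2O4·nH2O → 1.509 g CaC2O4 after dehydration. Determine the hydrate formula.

Mass of water lost = 1.721 − 1.509 = 0.212 g → 0.212 / 18.02 = 0.01176 mol H2O
Molar mass of CaC2O4 = 128.10 g/mol → mol CaC2O4 = 1.509 / 128.10 = 0.01178
n = 0.01176 / 0.01178 = 1.00 ≈ 1 → CaC2O4·H2O

CaC2O4·H2O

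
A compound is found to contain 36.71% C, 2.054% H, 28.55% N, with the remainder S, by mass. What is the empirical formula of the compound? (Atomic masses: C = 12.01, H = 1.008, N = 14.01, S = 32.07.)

C3H2N2S

Assume 100 g: 36.71 g C, 2.054 g H, 28.55 g N, 32.686 g S.
C: 36.71 g ÷ 12.01 g/mol = 3.057 mol
H: 2.054 g ÷ 1.008 g/mol = 2.038 mol
N: 28.55 g ÷ 14.01 g/mol = 2.038 mol
S: 32.686 g ÷ 32.07 g/mol = 1.019 mol
Smallest is S at 1.019 mol; normalising gives C 2.999, H 1.999, N 1.999, S 1.000
→ C3H2N2S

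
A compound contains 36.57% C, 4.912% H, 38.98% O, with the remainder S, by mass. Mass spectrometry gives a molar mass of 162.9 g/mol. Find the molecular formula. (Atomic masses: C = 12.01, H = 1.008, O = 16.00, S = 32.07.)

C5H8O4S

Assume 100 g: 36.57 g C, 4.912 g H, 38.98 g O, 19.538 g S.
Moles — C: 36.57 / 12.01 = 3.045 mol; H: 4.912 / 1.008 = 4.873 mol; O: 38.98 / 16.00 = 2.436 mol; S: 19.538 / 32.07 = 0.6092 mol
Ratios (÷ 0.6092): C 4.998, H 7.999, O 3.999, S 1.000
Ratio ≈ 5:8:4:1, so the empirical formula is C5H8O4S
Empirical-formula mass = 164.18 g/mol
n = 162.9 / 164.18 = 0.99 ≈ 1
Molecular formula = empirical formula = C5H8O4S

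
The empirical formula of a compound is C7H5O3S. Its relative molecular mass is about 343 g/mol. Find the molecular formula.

Empirical-formula mass = 169.18 g/mol
n = 343 / 169.18 = 2.03 ≈ 2
Molecular formula = (C7H5O3S)2 = C14H10O6S2

C14H10O6S2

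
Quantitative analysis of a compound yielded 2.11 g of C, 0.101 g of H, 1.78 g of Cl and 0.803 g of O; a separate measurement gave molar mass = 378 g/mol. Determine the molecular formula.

C: 2.11 g ÷ 12.01 g/mol = 0.1757 mol
H: 0.101 g ÷ 1.008 g/mol = 0.1002 mol
Cl: 1.78 g ÷ 35.45 g/mol = 0.05021 mol
O: 0.803 g ÷ 16.00 g/mol = 0.05019 mol
Smallest is O at 0.05019 mol; normalising gives C 3.501, H 1.996, Cl 1.000, O 1.000
Multiply by 2: C 7.00, H 3.99, Cl 2.00, O 2.00 → C7H4Cl2O2
Empirical-formula mass = 191.00 g/mol
n = 378 / 191.00 = 1.98 ≈ 2
Molecular formula = (C7H4Cl2O2)×2 = C14H8Cl4O4

C14H8Cl4O4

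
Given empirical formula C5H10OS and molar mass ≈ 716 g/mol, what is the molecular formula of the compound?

Empirical-formula mass = 118.20 g/mol
n = 716 / 118.20 = 6.06 ≈ 6
Molecular formula = (C5H10OS)6 = C30H60O6S6

C30H60O6S6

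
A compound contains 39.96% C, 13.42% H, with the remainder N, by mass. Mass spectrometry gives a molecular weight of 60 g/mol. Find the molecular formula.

Assume 100 g: 39.96 g C, 13.42 g H, 46.62 g N.
C: 39.96 g ÷ 12.01 g/mol = 3.327 mol
H: 13.42 g ÷ 1.008 g/mol = 13.31 mol
N: 46.62 g ÷ 14.01 g/mol = 3.328 mol
Smallest is C at 3.327 mol; normalising gives C 1.000, H 4.001, N 1.000
Ratio ≈ 1:4:1, so the empirical formula is CH4N
Empirical-formula mass = 30.05 g/mol
n = 60 / 30.05 = 2.00 ≈ 2
Molecular formula = (CH4N)×2 = C2H8N2

C2H8N2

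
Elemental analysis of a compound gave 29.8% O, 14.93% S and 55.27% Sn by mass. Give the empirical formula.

Assume 100 g: 29.8 g O, 14.93 g S, 55.27 g Sn.
n(O) = 29.8/16.00 = 1.863, n(S) = 14.93/32.07 = 0.4655, n(Sn) = 55.27/118.71 = 0.4656
Ratios (÷ 0.4655): O 4.001, S 1.000, Sn 1.000
→ O4SSn

O4SSn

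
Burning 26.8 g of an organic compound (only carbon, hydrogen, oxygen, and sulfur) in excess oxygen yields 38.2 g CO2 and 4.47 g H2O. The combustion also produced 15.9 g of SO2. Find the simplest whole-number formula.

C7H4O4S2

mol C = 38.2 / 44.01 = 0.8680; mass C = 0.8680 × 12.01 = 10.42 g
mol H = 2 × (4.47 / 18.02) = 0.4961; mass H = 0.4961 × 1.008 = 0.5001 g
mol S = 15.9 / 64.07 = 0.2482; mass S = 7.959 g
mass O = 26.8 − (18.88) = 7.917 g → mol O = 0.4948
Ratios (÷ 0.2482): C 3.498, H 1.999, O 1.994, S 1.000
Multiply by 2: C 7.00, H 4.00, O 3.99, S 2.00 → C7H4O4S2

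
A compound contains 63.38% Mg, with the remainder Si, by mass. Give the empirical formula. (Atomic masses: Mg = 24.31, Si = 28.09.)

Assume 100 g: 63.38 g Mg, 36.62 g Si.
Moles — Mg: 63.38 / 24.31 = 2.607 mol; Si: 36.62 / 28.09 = 1.304 mol
Divide by the smallest (1.304 mol Si): Mg 2.000, Si 1.000
≈ 2:1 → Mg2Si

Mg2Si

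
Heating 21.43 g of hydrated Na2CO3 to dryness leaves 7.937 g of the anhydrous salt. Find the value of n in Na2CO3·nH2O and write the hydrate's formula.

Mass of water lost = 21.43 − 7.937 = 13.49 g → 13.49 / 18.02 = 0.7488 mol H2O
Molar mass of Na2CO3 = 105.99 g/mol → mol Na2CO3 = 7.937 / 105.99 = 0.07488
n = 0.7488 / 0.07488 = 10.00 ≈ 10 → Na2CO3·10H2O

Na2CO3·10H2O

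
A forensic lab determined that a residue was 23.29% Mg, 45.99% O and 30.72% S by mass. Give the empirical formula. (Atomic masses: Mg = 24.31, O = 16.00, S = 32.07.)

Assume 100 g: 23.29 g Mg, 45.99 g O, 30.72 g S.
n(Mg) = 23.29/24.31 = 0.958, n(O) = 45.99/16.00 = 2.874, n(S) = 30.72/32.07 = 0.9579
Divide by the smallest (0.9579 mol S): Mg 1.000, O 3.001, S 1.000
≈ 1:3:1 → MgO3S

MgO3S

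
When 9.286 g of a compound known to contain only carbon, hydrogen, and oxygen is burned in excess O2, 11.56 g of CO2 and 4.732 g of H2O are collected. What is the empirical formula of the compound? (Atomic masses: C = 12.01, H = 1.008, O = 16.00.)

mol C = 11.56 / 44.01 = 0.2627; mass C = 0.2627 × 12.01 = 3.155 g
mol H = 2 × (4.732 / 18.02) = 0.5252; mass H = 0.5252 × 1.008 = 0.5294 g
mass O = 9.286 − (3.684) = 5.602 g → mol O = 0.3501
Smallest is C at 0.2627 mol; normalising gives C 1.000, H 1.999, O 1.333
×3: C 3.00, H 6.00, O 4.00 → C3H6O4

C3H6O4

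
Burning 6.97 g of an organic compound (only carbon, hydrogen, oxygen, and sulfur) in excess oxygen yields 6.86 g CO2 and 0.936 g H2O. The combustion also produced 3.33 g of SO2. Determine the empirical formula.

C3H2O4S

mol C = 6.86 / 44.01 = 0.1559; mass C = 0.1559 × 12.01 = 1.872 g
mol H = 2 × (0.936 / 18.02) = 0.1039; mass H = 0.1039 × 1.008 = 0.1047 g
mol S = 3.33 / 64.07 = 0.05197; mass S = 1.667 g
mass O = 6.97 − (3.644) = 3.326 g → mol O = 0.2079
Smallest is S at 0.05197 mol; normalising gives C 2.999, H 1.999, O 4.000, S 1.000
≈ 3:2:4:1 → C3H2O4S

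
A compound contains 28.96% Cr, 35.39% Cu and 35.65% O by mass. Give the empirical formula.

CrCuO4

Assume 100 g: 28.96 g Cr, 35.39 g Cu, 35.65 g O.
Moles — Cr: 28.96 / 52.00 = 0.5569 mol; Cu: 35.39 / 63.55 = 0.5569 mol; O: 35.65 / 16.00 = 2.228 mol
Smallest is Cu at 0.5569 mol; normalising gives Cr 1.000, Cu 1.000, O 4.001
≈ 1:1:4 → CrCuO4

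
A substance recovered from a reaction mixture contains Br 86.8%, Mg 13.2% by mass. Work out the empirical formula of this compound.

Assume 100 g: 86.8 g Br, 13.2 g Mg.
Moles — Br: 86.8 / 79.90 = 1.086 mol; Mg: 13.2 / 24.31 = 0.543 mol
Divide by the smallest (0.543 mol Mg): Br 2.001, Mg 1.000
→ Br2Mg

Br2Mg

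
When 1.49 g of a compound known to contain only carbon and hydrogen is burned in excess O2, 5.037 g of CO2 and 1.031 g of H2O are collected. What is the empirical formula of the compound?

CH

mol C = 5.037 / 44.01 = 0.1145; mass C = 0.1145 × 12.01 = 1.375 g
mol H = 2 × (1.031 / 18.02) = 0.1144; mass H = 0.1144 × 1.008 = 0.1153 g
Ratios (÷ 0.1144): C 1.000, H 1.000
Ratio ≈ 1:1, so the empirical formula is CH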